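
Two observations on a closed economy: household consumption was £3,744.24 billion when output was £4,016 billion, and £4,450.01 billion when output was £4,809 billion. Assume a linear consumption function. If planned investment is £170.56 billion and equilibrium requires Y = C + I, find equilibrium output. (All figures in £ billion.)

MPC = (4450.01 − 3744.24)/(4809 − 4016) = 705.77/793 = 0.89
a = 3744.24 − 0.89(4016) = 170
Equilibrium: Y = 170 + 0.89Y + 170.56
0.11Y = 340.56, so Y = 340.56/0.11 = 3096

Y = 3096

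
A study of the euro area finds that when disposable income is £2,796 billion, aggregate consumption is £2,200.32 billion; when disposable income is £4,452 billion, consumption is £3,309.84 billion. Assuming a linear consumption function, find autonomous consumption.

a = 327

MPC = ΔC/ΔY = (3309.84 − 2200.32)/(4452 − 2796) = 1109.52/1656 = 0.67
a = C − MPC·Y = 2200.32 − 0.67(2796) = 2200.32 − 1873.32 = 327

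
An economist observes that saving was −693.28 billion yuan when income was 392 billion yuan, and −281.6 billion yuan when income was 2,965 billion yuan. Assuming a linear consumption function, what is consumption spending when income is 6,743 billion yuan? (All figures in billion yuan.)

MPS = ΔS/ΔY = (-281.6 − (-693.28))/(2965 − 392) = 411.68/2573 = 0.16
MPC = 1 − MPS = 0.84
Autonomous saving = -693.28 − 0.16(392) = -756, so a = 756
C = 756 + 0.84(6743) = 756 + 5664.12 = 6420.12

C = 6420.12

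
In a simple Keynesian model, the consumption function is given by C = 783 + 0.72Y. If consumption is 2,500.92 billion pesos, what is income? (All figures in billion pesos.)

Y = 2386

783 + 0.72Y = 2500.92
0.72Y = 1717.92, so Y = 1717.92/0.72 = 2386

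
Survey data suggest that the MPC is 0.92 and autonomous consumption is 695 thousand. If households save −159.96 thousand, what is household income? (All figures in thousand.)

S = Y − C = -695 + 0.08Y
-695 + 0.08Y = -159.96, so 0.08Y = 535.04 and Y = 6688

Y = 6688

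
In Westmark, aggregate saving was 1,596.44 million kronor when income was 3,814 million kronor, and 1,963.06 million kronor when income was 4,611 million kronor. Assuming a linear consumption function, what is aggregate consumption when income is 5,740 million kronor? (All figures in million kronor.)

C = 3257.6

MPS = ΔS/ΔY = (1963.06 − 1596.44)/(4611 − 3814) = 366.62/797 = 0.46
MPC = 1 − MPS = 0.54
Autonomous saving = 1596.44 − 0.46(3814) = -158, so a = 158
C = 158 + 0.54(5740) = 158 + 3099.6 = 3257.6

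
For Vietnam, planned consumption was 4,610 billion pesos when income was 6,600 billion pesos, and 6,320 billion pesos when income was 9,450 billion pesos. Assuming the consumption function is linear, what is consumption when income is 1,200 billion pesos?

MPC = (6320 − 4610)/(9450 − 6600) = 1710/2850 = 0.6
a = 4610 − 0.6(6600) = 4610 − 3960 = 650
C = 650 + 0.6(1200) = 650 + 720 = 1370

C = 1370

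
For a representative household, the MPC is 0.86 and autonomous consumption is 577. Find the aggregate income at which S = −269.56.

S = Y − C = -577 + 0.14Y
-577 + 0.14Y = -269.56, so 0.14Y = 307.44 and Y = 2196

Y = 2196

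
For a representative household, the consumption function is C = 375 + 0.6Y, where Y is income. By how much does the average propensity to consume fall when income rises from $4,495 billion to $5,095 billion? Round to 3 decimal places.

ΔAPC = 0.010

At Y = 4495: C = 375 + 0.6(4495) = 3072, APC = 3072/4495 = 0.6834
At Y = 5095: C = 3432, APC = 3432/5095 = 0.6736
Fall in APC = 0.6834 − 0.6736 = 0.0098 ≈ 0.010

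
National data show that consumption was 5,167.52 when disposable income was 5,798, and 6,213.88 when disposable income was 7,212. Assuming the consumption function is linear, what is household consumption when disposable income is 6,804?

MPC = (6213.88 − 5167.52)/(7212 − 5798) = 1046.36/1414 = 0.74
a = 5167.52 − 0.74(5798) = 5167.52 − 4290.52 = 877
C = 877 + 0.74(6804) = 877 + 5034.96 = 5911.96

C = 5911.96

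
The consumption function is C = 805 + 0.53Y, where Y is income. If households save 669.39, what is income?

S = Y − C = -805 + 0.47Y
-805 + 0.47Y = 669.39, so 0.47Y = 1474.39 and Y = 3137

Y = 3137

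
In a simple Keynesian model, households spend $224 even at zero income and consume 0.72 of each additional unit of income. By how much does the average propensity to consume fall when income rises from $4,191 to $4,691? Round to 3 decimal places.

ΔAPC = 0.006

At Y = 4191: C = 224 + 0.72(4191) = 3241.52, APC = 3241.52/4191 = 0.7734
At Y = 4691: C = 3601.52, APC = 3601.52/4691 = 0.7678
Fall in APC = 0.7734 − 0.7678 = 0.0056 ≈ 0.006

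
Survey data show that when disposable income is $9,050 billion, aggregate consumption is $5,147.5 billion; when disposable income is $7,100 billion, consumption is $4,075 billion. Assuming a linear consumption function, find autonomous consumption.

a = 170

MPC = ΔC/ΔY = (5147.5 − 4075)/(9050 − 7100) = 1072.5/1950 = 0.55
a = C − MPC·Y = 4075 − 0.55(7100) = 4075 − 3905 = 170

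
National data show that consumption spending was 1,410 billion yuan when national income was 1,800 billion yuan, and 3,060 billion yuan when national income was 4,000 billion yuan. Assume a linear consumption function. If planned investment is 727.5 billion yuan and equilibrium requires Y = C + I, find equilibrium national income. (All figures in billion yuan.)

Y = 3150

MPC = (3060 − 1410)/(4000 − 1800) = 1650/2200 = 0.75
a = 1410 − 0.75(1800) = 60
Equilibrium: Y = 60 + 0.75Y + 727.5
0.25Y = 787.5, so Y = 787.5/0.25 = 3150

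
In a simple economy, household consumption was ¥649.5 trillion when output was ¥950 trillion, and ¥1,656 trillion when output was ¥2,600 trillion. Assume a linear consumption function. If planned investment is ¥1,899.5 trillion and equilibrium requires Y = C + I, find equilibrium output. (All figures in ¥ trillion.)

Y = 5050

MPC = (1656 − 649.5)/(2600 − 950) = 1006.5/1650 = 0.61
a = 649.5 − 0.61(950) = 70
Equilibrium: Y = 70 + 0.61Y + 1899.5
0.39Y = 1969.5, so Y = 1969.5/0.39 = 5050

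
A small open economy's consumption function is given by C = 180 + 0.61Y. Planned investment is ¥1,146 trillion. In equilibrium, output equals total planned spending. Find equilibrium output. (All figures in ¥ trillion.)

Y = 3400

Y = C + I = 180 + 0.61Y + 1146
Y − 0.61Y = 1326
0.39Y = 1326, so Y = 1326/0.39 = 3400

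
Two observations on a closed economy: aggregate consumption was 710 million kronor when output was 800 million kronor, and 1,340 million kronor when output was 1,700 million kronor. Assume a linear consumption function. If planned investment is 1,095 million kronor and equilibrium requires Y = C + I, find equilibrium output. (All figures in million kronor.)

MPC = (1340 − 710)/(1700 − 800) = 630/900 = 0.7
a = 710 − 0.7(800) = 150
Equilibrium: Y = 150 + 0.7Y + 1095
0.3Y = 1245, so Y = 1245/0.3 = 4150

Y = 4150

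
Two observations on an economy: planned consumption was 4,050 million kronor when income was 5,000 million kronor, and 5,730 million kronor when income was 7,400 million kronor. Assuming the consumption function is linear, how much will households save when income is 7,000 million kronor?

S = 1550

MPC = (5730 − 4050)/(7400 − 5000) = 1680/2400 = 0.7
a = 4050 − 0.7(5000) = 4050 − 3500 = 550
C = 550 + 0.7(7000) = 5450
S = 7000 − 5450 = 1550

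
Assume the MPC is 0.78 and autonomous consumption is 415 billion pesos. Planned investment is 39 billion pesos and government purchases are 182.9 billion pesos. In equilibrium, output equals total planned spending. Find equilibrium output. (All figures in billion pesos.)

Y = C + I + G = 415 + 0.78Y + 39 + 182.9
Y − 0.78Y = 636.9
0.22Y = 636.9, so Y = 636.9/0.22 = 2895

Y = 2895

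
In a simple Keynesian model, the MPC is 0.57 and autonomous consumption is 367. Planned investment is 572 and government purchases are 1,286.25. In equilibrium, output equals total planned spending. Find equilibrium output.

Y = 5175

Y = C + I + G = 367 + 0.57Y + 572 + 1286.25
Y − 0.57Y = 2225.25
0.43Y = 2225.25, so Y = 2225.25/0.43 = 5175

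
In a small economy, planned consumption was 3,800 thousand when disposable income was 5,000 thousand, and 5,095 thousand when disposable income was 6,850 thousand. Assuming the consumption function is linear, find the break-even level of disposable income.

Y = 1000

MPC = (5095 − 3800)/(6850 − 5000) = 1295/1850 = 0.7
a = 3800 − 0.7(5000) = 3800 − 3500 = 300
Break-even: Y = a/(1−MPC) = 300/0.3 = 1000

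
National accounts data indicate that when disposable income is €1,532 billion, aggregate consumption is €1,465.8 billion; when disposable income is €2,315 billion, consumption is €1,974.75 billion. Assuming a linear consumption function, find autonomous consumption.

a = 470

MPC = ΔC/ΔY = (1974.75 − 1465.8)/(2315 − 1532) = 508.95/783 = 0.65
a = C − MPC·Y = 1465.8 − 0.65(1532) = 1465.8 − 995.8 = 470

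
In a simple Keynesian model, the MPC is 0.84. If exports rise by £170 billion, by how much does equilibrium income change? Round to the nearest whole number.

The multiplier is 1/(1 − MPC) = 1/0.16.
ΔY = 170/0.16 = 1062.50 ≈ 1063

ΔY ≈ 1063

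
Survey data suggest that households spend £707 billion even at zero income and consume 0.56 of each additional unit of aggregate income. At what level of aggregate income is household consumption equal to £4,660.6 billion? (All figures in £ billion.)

707 + 0.56Y = 4660.6
0.56Y = 3953.6, so Y = 3953.6/0.56 = 7060

Y = 7060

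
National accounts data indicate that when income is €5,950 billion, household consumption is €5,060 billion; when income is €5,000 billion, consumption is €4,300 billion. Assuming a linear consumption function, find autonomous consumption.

MPC = ΔC/ΔY = (5060 − 4300)/(5950 − 5000) = 760/950 = 0.8
a = C − MPC·Y = 4300 − 0.8(5000) = 4300 − 4000 = 300

a = 300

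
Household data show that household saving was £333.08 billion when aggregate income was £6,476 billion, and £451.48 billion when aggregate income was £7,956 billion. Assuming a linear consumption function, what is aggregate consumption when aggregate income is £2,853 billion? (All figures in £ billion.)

C = 2809.76

MPS = ΔS/ΔY = (451.48 − 333.08)/(7956 − 6476) = 118.4/1480 = 0.08
MPC = 1 − MPS = 0.92
Autonomous saving = 333.08 − 0.08(6476) = -185, so a = 185
C = 185 + 0.92(2853) = 185 + 2624.76 = 2809.76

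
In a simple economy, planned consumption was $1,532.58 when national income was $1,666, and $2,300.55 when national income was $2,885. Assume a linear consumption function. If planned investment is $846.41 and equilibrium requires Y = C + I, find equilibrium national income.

Y = 3593

MPC = (2300.55 − 1532.58)/(2885 − 1666) = 767.97/1219 = 0.63
a = 1532.58 − 0.63(1666) = 483
Equilibrium: Y = 483 + 0.63Y + 846.41
0.37Y = 1329.41, so Y = 1329.41/0.37 = 3593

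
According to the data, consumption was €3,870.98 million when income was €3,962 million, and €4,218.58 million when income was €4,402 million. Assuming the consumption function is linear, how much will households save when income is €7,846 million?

S = 906.66

MPC = (4218.58 − 3870.98)/(4402 − 3962) = 347.6/440 = 0.79
a = 3870.98 − 0.79(3962) = 3870.98 − 3129.98 = 741
C = 741 + 0.79(7846) = 6939.34
S = 7846 − 6939.34 = 906.66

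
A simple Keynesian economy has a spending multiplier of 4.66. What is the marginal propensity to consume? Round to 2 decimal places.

k = 1/(1 − MPC), so 1 − MPC = 1/k = 1/4.66 = 0.2146
MPC = 1 − 0.2146 = 0.79

MPC = 0.79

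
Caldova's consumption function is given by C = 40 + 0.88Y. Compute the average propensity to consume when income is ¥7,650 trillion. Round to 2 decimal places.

C = 40 + 0.88(7650) = 6772
APC = C/Y = 6772/7650 = 0.89

APC = 0.89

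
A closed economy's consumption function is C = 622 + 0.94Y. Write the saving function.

S = -622 + 0.06Y

S = Y − C = Y − (622 + 0.94Y) = -622 + (1 − 0.94)Y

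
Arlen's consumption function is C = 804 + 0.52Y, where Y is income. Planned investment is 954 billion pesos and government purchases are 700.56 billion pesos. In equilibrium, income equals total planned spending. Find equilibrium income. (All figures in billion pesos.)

Y = 5122

Y = C + I + G = 804 + 0.52Y + 954 + 700.56
Y − 0.52Y = 2458.56
0.48Y = 2458.56, so Y = 2458.56/0.48 = 5122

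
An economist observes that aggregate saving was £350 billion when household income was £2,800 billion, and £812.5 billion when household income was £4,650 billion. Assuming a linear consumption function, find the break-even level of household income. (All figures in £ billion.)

MPS = ΔS/ΔY = (812.5 − 350)/(4650 − 2800) = 462.5/1850 = 0.25
MPC = 1 − MPS = 0.75
From S(2800) = 350: −a + 0.25(2800) = 350, so a = 700 − 350 = 350
Break-even (S = 0): Y = a/MPS = 350/0.25 = 1400

Y = 1400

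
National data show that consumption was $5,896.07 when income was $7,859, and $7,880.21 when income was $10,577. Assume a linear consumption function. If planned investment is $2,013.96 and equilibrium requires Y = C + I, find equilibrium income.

Y = 8048

MPC = (7880.21 − 5896.07)/(10577 − 7859) = 1984.14/2718 = 0.73
a = 5896.07 − 0.73(7859) = 159
Equilibrium: Y = 159 + 0.73Y + 2013.96
0.27Y = 2172.96, so Y = 2172.96/0.27 = 8048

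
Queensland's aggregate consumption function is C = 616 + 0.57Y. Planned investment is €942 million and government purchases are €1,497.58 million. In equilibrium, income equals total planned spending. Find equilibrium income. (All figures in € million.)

Y = C + I + G = 616 + 0.57Y + 942 + 1497.58
Y − 0.57Y = 3055.58
0.43Y = 3055.58, so Y = 3055.58/0.43 = 7106

Y = 7106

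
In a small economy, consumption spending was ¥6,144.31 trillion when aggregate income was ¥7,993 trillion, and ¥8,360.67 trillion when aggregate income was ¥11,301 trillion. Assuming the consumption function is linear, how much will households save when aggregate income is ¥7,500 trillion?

S = 1686

MPC = (8360.67 − 6144.31)/(11301 − 7993) = 2216.36/3308 = 0.67
a = 6144.31 − 0.67(7993) = 6144.31 − 5355.31 = 789
C = 789 + 0.67(7500) = 5814
S = 7500 − 5814 = 1686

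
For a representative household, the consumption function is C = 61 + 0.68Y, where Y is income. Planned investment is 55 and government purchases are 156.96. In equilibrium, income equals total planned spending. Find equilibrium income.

Y = C + I + G = 61 + 0.68Y + 55 + 156.96
Y − 0.68Y = 272.96
0.32Y = 272.96, so Y = 272.96/0.32 = 853

Y = 853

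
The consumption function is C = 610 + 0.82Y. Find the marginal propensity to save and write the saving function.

MPS = 0.18; S = -610 + 0.18Y

MPS = 1 − MPC = 1 − 0.82 = 0.18
S = Y − C = -610 + 0.18Y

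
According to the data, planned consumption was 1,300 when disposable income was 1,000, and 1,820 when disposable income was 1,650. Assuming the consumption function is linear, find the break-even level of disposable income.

Y = 2500

MPC = (1820 − 1300)/(1650 − 1000) = 520/650 = 0.8
a = 1300 − 0.8(1000) = 1300 − 800 = 500
Break-even: Y = a/(1−MPC) = 500/0.2 = 2500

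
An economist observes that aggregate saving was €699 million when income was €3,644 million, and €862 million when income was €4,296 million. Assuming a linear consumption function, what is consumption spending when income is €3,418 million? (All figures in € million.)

MPS = ΔS/ΔY = (862 − 699)/(4296 − 3644) = 163/652 = 0.25
MPC = 1 − MPS = 0.75
Autonomous saving = 699 − 0.25(3644) = -212, so a = 212
C = 212 + 0.75(3418) = 212 + 2563.5 = 2775.5

C = 2775.5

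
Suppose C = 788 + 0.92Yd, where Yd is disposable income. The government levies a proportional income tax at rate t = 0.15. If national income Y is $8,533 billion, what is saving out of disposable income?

S = -207.756

Yd = (1 − 0.15)(8533) = 0.85(8533) = 7253.05
C = 788 + 0.92(7253.05) = 788 + 6672.806 = 7460.806
S = Yd − C = 7253.05 − 7460.806 = -207.756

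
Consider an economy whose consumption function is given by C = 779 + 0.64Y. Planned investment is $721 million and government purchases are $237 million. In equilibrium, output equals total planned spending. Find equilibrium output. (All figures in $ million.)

Y = 4825

Y = C + I + G = 779 + 0.64Y + 721 + 237
Y − 0.64Y = 1737
0.36Y = 1737, so Y = 1737/0.36 = 4825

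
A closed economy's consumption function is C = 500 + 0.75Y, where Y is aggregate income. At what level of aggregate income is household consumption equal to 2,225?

Y = 2300

500 + 0.75Y = 2225
0.75Y = 1725, so Y = 1725/0.75 = 2300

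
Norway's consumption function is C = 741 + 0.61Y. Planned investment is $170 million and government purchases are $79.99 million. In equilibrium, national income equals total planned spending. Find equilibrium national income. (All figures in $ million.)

Y = 2541

Y = C + I + G = 741 + 0.61Y + 170 + 79.99
Y − 0.61Y = 990.99
0.39Y = 990.99, so Y = 990.99/0.39 = 2541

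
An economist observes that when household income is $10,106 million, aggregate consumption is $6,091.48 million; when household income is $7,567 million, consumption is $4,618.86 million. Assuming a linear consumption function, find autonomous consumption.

a = 230

MPC = ΔC/ΔY = (6091.48 − 4618.86)/(10106 − 7567) = 1472.62/2539 = 0.58
a = C − MPC·Y = 4618.86 − 0.58(7567) = 4618.86 − 4388.86 = 230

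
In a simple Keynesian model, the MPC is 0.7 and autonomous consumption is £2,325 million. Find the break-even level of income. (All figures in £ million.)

Y = 7750

At break-even, C = Y: 2325 + 0.7Y = Y
0.3Y = 2325, so Y = 2325/0.3 = 7750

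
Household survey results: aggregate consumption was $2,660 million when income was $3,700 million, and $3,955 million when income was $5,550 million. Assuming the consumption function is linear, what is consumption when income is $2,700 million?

MPC = (3955 − 2660)/(5550 − 3700) = 1295/1850 = 0.7
a = 2660 − 0.7(3700) = 2660 − 2590 = 70
C = 70 + 0.7(2700) = 70 + 1890 = 1960

C = 1960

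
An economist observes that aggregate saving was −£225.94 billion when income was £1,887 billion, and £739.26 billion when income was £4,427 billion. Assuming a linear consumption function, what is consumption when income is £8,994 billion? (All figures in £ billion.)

MPS = ΔS/ΔY = (739.26 − (-225.94))/(4427 − 1887) = 965.2/2540 = 0.38
MPC = 1 − MPS = 0.62
Autonomous saving = -225.94 − 0.38(1887) = -943, so a = 943
C = 943 + 0.62(8994) = 943 + 5576.28 = 6519.28

C = 6519.28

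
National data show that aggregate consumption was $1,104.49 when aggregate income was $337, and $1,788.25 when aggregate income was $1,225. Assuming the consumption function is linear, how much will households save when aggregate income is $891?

MPC = (1788.25 − 1104.49)/(1225 − 337) = 683.76/888 = 0.77
a = 1104.49 − 0.77(337) = 1104.49 − 259.49 = 845
C = 845 + 0.77(891) = 1531.07
S = 891 − 1531.07 = -640.07

S = -640.07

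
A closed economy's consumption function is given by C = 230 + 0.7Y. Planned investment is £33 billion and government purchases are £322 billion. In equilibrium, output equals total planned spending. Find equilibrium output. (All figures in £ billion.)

Y = C + I + G = 230 + 0.7Y + 33 + 322
Y − 0.7Y = 585
0.3Y = 585, so Y = 585/0.3 = 1950

Y = 1950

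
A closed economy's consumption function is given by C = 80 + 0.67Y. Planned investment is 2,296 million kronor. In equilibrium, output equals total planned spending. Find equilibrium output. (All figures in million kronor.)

Y = 7200

Y = C + I = 80 + 0.67Y + 2296
Y − 0.67Y = 2376
0.33Y = 2376, so Y = 2376/0.33 = 7200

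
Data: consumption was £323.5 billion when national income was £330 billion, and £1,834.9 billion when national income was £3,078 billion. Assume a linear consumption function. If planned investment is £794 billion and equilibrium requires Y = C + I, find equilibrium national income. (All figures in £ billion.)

Y = 2080

MPC = (1834.9 − 323.5)/(3078 − 330) = 1511.4/2748 = 0.55
a = 323.5 − 0.55(330) = 142
Equilibrium: Y = 142 + 0.55Y + 794
0.45Y = 936, so Y = 936/0.45 = 2080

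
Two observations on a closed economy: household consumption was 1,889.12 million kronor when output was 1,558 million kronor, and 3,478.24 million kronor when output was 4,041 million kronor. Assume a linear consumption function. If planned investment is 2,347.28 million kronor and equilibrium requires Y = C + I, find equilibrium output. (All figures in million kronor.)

MPC = (3478.24 − 1889.12)/(4041 − 1558) = 1589.12/2483 = 0.64
a = 1889.12 − 0.64(1558) = 892
Equilibrium: Y = 892 + 0.64Y + 2347.28
0.36Y = 3239.28, so Y = 3239.28/0.36 = 8998

Y = 8998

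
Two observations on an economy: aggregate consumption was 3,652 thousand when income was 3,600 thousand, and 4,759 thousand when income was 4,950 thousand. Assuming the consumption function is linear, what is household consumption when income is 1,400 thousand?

MPC = (4759 − 3652)/(4950 − 3600) = 1107/1350 = 0.82
a = 3652 − 0.82(3600) = 3652 − 2952 = 700
C = 700 + 0.82(1400) = 700 + 1148 = 1848

C = 1848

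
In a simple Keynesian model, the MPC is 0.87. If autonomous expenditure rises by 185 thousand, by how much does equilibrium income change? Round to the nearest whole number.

ΔY ≈ 1423

The multiplier is 1/(1 − MPC) = 1/0.13.
ΔY = 185/0.13 = 1423.08 ≈ 1423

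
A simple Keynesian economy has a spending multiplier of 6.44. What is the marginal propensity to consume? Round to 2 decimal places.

k = 1/(1 − MPC), so 1 − MPC = 1/k = 1/6.44 = 0.1553
MPC = 1 − 0.1553 = 0.84

MPC = 0.84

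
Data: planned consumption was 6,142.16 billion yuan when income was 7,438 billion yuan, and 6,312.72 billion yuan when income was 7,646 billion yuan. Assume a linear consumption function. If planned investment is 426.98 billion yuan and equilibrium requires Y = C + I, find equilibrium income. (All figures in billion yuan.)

Y = 2611

MPC = (6312.72 − 6142.16)/(7646 − 7438) = 170.56/208 = 0.82
a = 6142.16 − 0.82(7438) = 43
Equilibrium: Y = 43 + 0.82Y + 426.98
0.18Y = 469.98, so Y = 469.98/0.18 = 2611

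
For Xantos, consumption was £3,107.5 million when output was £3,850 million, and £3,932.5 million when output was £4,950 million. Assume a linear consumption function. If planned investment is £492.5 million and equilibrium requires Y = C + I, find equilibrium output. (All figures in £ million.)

Y = 2850

MPC = (3932.5 − 3107.5)/(4950 − 3850) = 825/1100 = 0.75
a = 3107.5 − 0.75(3850) = 220
Equilibrium: Y = 220 + 0.75Y + 492.5
0.25Y = 712.5, so Y = 712.5/0.25 = 2850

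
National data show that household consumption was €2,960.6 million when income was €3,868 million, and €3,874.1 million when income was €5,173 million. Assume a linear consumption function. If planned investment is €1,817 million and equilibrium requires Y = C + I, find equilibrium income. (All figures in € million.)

MPC = (3874.1 − 2960.6)/(5173 − 3868) = 913.5/1305 = 0.7
a = 2960.6 − 0.7(3868) = 253
Equilibrium: Y = 253 + 0.7Y + 1817
0.3Y = 2070, so Y = 2070/0.3 = 6900

Y = 6900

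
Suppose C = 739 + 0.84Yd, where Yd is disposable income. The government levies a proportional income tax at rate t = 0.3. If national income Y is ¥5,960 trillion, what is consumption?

C = 4243.48

Yd = (1 − 0.3)(5960) = 0.7(5960) = 4172
C = 739 + 0.84(4172) = 739 + 3504.48 = 4243.48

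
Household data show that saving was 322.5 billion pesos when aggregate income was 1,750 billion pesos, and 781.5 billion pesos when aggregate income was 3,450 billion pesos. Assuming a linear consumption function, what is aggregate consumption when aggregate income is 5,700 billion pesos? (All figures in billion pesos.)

C = 4311

MPS = ΔS/ΔY = (781.5 − 322.5)/(3450 − 1750) = 459/1700 = 0.27
MPC = 1 − MPS = 0.73
Autonomous saving = 322.5 − 0.27(1750) = -150, so a = 150
C = 150 + 0.73(5700) = 150 + 4161 = 4311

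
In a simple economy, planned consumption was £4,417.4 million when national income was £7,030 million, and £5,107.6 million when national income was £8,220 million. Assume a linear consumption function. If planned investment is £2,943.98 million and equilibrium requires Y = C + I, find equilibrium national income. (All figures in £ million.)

MPC = (5107.6 − 4417.4)/(8220 − 7030) = 690.2/1190 = 0.58
a = 4417.4 − 0.58(7030) = 340
Equilibrium: Y = 340 + 0.58Y + 2943.98
0.42Y = 3283.98, so Y = 3283.98/0.42 = 7819

Y = 7819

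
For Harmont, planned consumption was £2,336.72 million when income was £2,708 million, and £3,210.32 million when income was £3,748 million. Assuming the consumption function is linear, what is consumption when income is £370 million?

C = 372.8

MPC = (3210.32 − 2336.72)/(3748 − 2708) = 873.6/1040 = 0.84
a = 2336.72 − 0.84(2708) = 2336.72 − 2274.72 = 62
C = 62 + 0.84(370) = 62 + 310.8 = 372.8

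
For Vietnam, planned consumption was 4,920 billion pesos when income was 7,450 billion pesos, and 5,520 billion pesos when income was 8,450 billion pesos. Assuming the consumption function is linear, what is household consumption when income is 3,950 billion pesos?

MPC = (5520 − 4920)/(8450 − 7450) = 600/1000 = 0.6
a = 4920 − 0.6(7450) = 4920 − 4470 = 450
C = 450 + 0.6(3950) = 450 + 2370 = 2820

C = 2820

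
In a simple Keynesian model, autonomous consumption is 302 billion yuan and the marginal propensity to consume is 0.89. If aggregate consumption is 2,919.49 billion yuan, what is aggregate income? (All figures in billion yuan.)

Y = 2941

302 + 0.89Y = 2919.49
0.89Y = 2617.49, so Y = 2617.49/0.89 = 2941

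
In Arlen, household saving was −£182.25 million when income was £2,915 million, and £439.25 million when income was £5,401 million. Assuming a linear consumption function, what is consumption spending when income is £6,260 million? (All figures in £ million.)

C = 5606

MPS = ΔS/ΔY = (439.25 − (-182.25))/(5401 − 2915) = 621.5/2486 = 0.25
MPC = 1 − MPS = 0.75
Autonomous saving = -182.25 − 0.25(2915) = -911, so a = 911
C = 911 + 0.75(6260) = 911 + 4695 = 5606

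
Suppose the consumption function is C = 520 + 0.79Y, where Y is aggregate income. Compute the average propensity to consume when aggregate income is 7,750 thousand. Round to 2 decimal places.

APC = 0.86

C = 520 + 0.79(7750) = 6642.5
APC = C/Y = 6642.5/7750 = 0.86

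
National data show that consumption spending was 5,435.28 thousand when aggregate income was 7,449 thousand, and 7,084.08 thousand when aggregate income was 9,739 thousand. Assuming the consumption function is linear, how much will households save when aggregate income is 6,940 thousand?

S = 1871.2

MPC = (7084.08 − 5435.28)/(9739 − 7449) = 1648.8/2290 = 0.72
a = 5435.28 − 0.72(7449) = 5435.28 − 5363.28 = 72
C = 72 + 0.72(6940) = 5068.8
S = 6940 − 5068.8 = 1871.2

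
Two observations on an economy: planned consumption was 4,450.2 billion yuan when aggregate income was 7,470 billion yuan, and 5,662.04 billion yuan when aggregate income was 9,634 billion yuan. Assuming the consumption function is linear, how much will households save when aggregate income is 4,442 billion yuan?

S = 1687.48

MPC = (5662.04 − 4450.2)/(9634 − 7470) = 1211.84/2164 = 0.56
a = 4450.2 − 0.56(7470) = 4450.2 − 4183.2 = 267
C = 267 + 0.56(4442) = 2754.52
S = 4442 − 2754.52 = 1687.48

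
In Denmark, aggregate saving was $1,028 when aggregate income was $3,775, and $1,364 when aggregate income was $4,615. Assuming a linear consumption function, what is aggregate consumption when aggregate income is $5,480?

C = 3770

MPS = ΔS/ΔY = (1364 − 1028)/(4615 − 3775) = 336/840 = 0.4
MPC = 1 − MPS = 0.6
Autonomous saving = 1028 − 0.4(3775) = -482, so a = 482
C = 482 + 0.6(5480) = 482 + 3288 = 3770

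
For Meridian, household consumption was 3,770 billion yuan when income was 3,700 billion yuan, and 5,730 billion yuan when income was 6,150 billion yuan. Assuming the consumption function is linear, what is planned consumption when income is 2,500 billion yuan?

MPC = (5730 − 3770)/(6150 − 3700) = 1960/2450 = 0.8
a = 3770 − 0.8(3700) = 3770 − 2960 = 810
C = 810 + 0.8(2500) = 810 + 2000 = 2810

C = 2810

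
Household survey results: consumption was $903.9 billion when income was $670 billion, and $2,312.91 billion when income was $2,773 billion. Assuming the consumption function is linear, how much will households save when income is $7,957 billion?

MPC = (2312.91 − 903.9)/(2773 − 670) = 1409.01/2103 = 0.67
a = 903.9 − 0.67(670) = 903.9 − 448.9 = 455
C = 455 + 0.67(7957) = 5786.19
S = 7957 − 5786.19 = 2170.81

S = 2170.81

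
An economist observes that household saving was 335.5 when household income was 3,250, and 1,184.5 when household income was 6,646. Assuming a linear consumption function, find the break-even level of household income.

MPS = ΔS/ΔY = (1184.5 − 335.5)/(6646 − 3250) = 849/3396 = 0.25
MPC = 1 − MPS = 0.75
From S(3250) = 335.5: −a + 0.25(3250) = 335.5, so a = 812.5 − 335.5 = 477
Break-even (S = 0): Y = a/MPS = 477/0.25 = 1908

Y = 1908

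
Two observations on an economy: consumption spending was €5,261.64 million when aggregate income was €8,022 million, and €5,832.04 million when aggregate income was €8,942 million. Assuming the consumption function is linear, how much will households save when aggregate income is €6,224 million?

S = 2077.12

MPC = (5832.04 − 5261.64)/(8942 − 8022) = 570.4/920 = 0.62
a = 5261.64 − 0.62(8022) = 5261.64 − 4973.64 = 288
C = 288 + 0.62(6224) = 4146.88
S = 6224 − 4146.88 = 2077.12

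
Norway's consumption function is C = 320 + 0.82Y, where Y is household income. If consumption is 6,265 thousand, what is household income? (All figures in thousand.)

Y = 7250

320 + 0.82Y = 6265
0.82Y = 5945, so Y = 5945/0.82 = 7250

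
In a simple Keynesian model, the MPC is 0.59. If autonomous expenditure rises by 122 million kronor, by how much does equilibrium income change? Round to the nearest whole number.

ΔY ≈ 298

The multiplier is 1/(1 − MPC) = 1/0.41.
ΔY = 122/0.41 = 297.56 ≈ 298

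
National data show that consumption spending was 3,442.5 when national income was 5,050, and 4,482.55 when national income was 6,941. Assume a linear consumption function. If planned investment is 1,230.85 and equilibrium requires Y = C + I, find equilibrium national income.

Y = 4213

MPC = (4482.55 − 3442.5)/(6941 − 5050) = 1040.05/1891 = 0.55
a = 3442.5 − 0.55(5050) = 665
Equilibrium: Y = 665 + 0.55Y + 1230.85
0.45Y = 1895.85, so Y = 1895.85/0.45 = 4213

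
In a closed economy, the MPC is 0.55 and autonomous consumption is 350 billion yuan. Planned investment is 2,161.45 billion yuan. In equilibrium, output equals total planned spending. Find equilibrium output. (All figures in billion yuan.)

Y = C + I = 350 + 0.55Y + 2161.45
Y − 0.55Y = 2511.45
0.45Y = 2511.45, so Y = 2511.45/0.45 = 5581

Y = 5581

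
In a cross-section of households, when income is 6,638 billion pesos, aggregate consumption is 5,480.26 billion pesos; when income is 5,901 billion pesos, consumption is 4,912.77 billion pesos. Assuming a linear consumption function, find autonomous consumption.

MPC = ΔC/ΔY = (5480.26 − 4912.77)/(6638 − 5901) = 567.49/737 = 0.77
a = C − MPC·Y = 4912.77 − 0.77(5901) = 4912.77 − 4543.77 = 369

a = 369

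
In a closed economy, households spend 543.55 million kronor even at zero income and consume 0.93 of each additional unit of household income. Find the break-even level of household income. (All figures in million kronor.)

At break-even, C = Y: 543.55 + 0.93Y = Y
0.07Y = 543.55, so Y = 543.55/0.07 = 7765

Y = 7765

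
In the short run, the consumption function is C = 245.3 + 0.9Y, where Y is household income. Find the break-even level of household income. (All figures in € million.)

Y = 2453

At break-even, C = Y: 245.3 + 0.9Y = Y
0.1Y = 245.3, so Y = 245.3/0.1 = 2453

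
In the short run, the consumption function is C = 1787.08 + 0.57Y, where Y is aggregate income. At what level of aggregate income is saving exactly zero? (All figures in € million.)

At break-even, C = Y: 1787.08 + 0.57Y = Y
0.43Y = 1787.08, so Y = 1787.08/0.43 = 4156

Y = 4156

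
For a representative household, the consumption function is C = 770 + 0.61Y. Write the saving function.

S = -770 + 0.39Y

S = Y − C = Y − (770 + 0.61Y) = -770 + (1 − 0.61)Y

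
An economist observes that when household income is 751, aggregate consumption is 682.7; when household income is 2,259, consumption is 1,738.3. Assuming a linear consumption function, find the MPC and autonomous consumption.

MPC = 0.7; a = 157

MPC = ΔC/ΔY = (1738.3 − 682.7)/(2259 − 751) = 1055.6/1508 = 0.7
a = C − MPC·Y = 682.7 − 0.7(751) = 682.7 − 525.7 = 157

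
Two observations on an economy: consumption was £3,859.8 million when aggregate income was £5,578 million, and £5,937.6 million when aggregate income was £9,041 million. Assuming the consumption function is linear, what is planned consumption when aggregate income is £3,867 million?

C = 2833.2

MPC = (5937.6 − 3859.8)/(9041 − 5578) = 2077.8/3463 = 0.6
a = 3859.8 − 0.6(5578) = 3859.8 − 3346.8 = 513
C = 513 + 0.6(3867) = 513 + 2320.2 = 2833.2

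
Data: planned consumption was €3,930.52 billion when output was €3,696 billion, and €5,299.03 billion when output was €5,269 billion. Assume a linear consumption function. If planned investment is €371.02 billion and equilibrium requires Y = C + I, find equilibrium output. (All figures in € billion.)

Y = 8354

MPC = (5299.03 − 3930.52)/(5269 − 3696) = 1368.51/1573 = 0.87
a = 3930.52 − 0.87(3696) = 715
Equilibrium: Y = 715 + 0.87Y + 371.02
0.13Y = 1086.02, so Y = 1086.02/0.13 = 8354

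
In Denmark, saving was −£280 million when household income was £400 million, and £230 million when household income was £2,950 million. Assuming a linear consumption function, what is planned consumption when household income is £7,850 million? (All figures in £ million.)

MPS = ΔS/ΔY = (230 − (-280))/(2950 − 400) = 510/2550 = 0.2
MPC = 1 − MPS = 0.8
Autonomous saving = -280 − 0.2(400) = -360, so a = 360
C = 360 + 0.8(7850) = 360 + 6280 = 6640

C = 6640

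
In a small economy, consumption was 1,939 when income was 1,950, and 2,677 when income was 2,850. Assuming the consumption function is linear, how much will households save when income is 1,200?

MPC = (2677 − 1939)/(2850 − 1950) = 738/900 = 0.82
a = 1939 − 0.82(1950) = 1939 − 1599 = 340
C = 340 + 0.82(1200) = 1324
S = 1200 − 1324 = -124

S = -124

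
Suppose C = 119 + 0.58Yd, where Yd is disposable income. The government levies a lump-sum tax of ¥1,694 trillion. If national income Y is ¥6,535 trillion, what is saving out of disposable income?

S = 1914.22

Yd = Y − T = 6535 − 1694 = 4841
C = 119 + 0.58(4841) = 119 + 2807.78 = 2926.78
S = Yd − C = 4841 − 2926.78 = 1914.22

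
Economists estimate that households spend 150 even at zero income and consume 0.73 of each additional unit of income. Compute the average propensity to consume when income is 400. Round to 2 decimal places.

C = 150 + 0.73(400) = 442
APC = C/Y = 442/400 = 1.11

APC = 1.11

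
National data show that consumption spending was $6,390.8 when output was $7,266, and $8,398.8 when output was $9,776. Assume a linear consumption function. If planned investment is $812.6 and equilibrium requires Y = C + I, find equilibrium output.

MPC = (8398.8 − 6390.8)/(9776 − 7266) = 2008/2510 = 0.8
a = 6390.8 − 0.8(7266) = 578
Equilibrium: Y = 578 + 0.8Y + 812.6
0.2Y = 1390.6, so Y = 1390.6/0.2 = 6953

Y = 6953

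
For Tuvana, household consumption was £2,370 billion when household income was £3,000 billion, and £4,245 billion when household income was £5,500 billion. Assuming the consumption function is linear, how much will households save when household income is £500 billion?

S = 5

MPC = (4245 − 2370)/(5500 − 3000) = 1875/2500 = 0.75
a = 2370 − 0.75(3000) = 2370 − 2250 = 120
C = 120 + 0.75(500) = 495
S = 500 − 495 = 5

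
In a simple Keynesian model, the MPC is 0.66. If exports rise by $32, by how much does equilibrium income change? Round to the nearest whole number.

The multiplier is 1/(1 − MPC) = 1/0.34.
ΔY = 32/0.34 = 94.12 ≈ 94

ΔY ≈ 94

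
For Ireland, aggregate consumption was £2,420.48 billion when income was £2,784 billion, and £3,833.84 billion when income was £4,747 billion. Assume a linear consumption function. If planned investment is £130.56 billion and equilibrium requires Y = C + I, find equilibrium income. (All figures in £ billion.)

Y = 1952

MPC = (3833.84 − 2420.48)/(4747 − 2784) = 1413.36/1963 = 0.72
a = 2420.48 − 0.72(2784) = 416
Equilibrium: Y = 416 + 0.72Y + 130.56
0.28Y = 546.56, so Y = 546.56/0.28 = 1952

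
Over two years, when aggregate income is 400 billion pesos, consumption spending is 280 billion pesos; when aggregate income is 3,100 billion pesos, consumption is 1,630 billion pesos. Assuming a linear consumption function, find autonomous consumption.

a = 80

MPC = ΔC/ΔY = (1630 − 280)/(3100 − 400) = 1350/2700 = 0.5
a = C − MPC·Y = 280 − 0.5(400) = 280 − 200 = 80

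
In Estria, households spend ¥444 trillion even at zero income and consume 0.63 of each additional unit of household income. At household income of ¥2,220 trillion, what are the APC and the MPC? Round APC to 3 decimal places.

MPC = 0.63 (the slope of the consumption function)
C = 444 + 0.63(2220) = 1842.6, so APC = 1842.6/2220 = 0.830

APC = 0.830; MPC = 0.63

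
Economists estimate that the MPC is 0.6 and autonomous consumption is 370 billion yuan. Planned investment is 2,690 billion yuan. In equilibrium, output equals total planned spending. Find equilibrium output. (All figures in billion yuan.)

Y = 7650

Y = C + I = 370 + 0.6Y + 2690
Y − 0.6Y = 3060
0.4Y = 3060, so Y = 3060/0.4 = 7650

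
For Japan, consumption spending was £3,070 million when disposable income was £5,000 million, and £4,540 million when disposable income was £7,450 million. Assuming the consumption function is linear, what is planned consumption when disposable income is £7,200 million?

C = 4390

MPC = (4540 − 3070)/(7450 − 5000) = 1470/2450 = 0.6
a = 3070 − 0.6(5000) = 3070 − 3000 = 70
C = 70 + 0.6(7200) = 70 + 4320 = 4390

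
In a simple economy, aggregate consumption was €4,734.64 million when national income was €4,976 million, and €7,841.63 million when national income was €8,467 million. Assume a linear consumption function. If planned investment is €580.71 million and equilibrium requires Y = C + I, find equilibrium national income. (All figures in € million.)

MPC = (7841.63 − 4734.64)/(8467 − 4976) = 3106.99/3491 = 0.89
a = 4734.64 − 0.89(4976) = 306
Equilibrium: Y = 306 + 0.89Y + 580.71
0.11Y = 886.71, so Y = 886.71/0.11 = 8061

Y = 8061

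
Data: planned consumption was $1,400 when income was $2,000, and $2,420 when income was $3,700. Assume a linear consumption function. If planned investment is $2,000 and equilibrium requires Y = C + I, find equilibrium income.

MPC = (2420 − 1400)/(3700 − 2000) = 1020/1700 = 0.6
a = 1400 − 0.6(2000) = 200
Equilibrium: Y = 200 + 0.6Y + 2000
0.4Y = 2200, so Y = 2200/0.4 = 5500

Y = 5500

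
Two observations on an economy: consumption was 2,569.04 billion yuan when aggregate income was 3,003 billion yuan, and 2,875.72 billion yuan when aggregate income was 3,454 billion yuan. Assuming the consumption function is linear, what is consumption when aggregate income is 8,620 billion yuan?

MPC = (2875.72 − 2569.04)/(3454 − 3003) = 306.68/451 = 0.68
a = 2569.04 − 0.68(3003) = 2569.04 − 2042.04 = 527
C = 527 + 0.68(8620) = 527 + 5861.6 = 6388.6

C = 6388.6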